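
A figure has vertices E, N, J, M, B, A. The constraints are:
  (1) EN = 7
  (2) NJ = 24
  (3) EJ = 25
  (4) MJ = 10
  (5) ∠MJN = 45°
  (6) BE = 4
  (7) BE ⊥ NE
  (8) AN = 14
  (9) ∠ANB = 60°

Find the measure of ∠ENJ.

Step 1: By the inverse law of cosines on triangle ENJ: cos(∠ENJ) = (7² + 24² − 25²) / (2·7·24) = 0/336 = 0, so ∠ENJ = 90°.

Therefore, the measure of angle ∠ENJ = 90°.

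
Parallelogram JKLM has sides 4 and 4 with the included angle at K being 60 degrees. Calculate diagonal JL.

Law of cosines: d^2 = 4^2 + 4^2 - 2(4)(4)cos(60°) = 16, so d = 4.

4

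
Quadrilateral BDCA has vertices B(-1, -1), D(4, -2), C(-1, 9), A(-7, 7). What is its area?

The Shoelace formula works by pairing each vertex with the next (cycling back to the first).
For each pair, compute x_i*y_(i+1) - x_(i+1)*y_i:
  (-1*-2 - 4*-1) = 6
  (4*9 - -1*-2) = 34
  (-1*7 - -7*9) = 56
  (-7*-1 - -1*7) = 14
Taking half the absolute value of the total: Area = (1/2)(110) = 55.

55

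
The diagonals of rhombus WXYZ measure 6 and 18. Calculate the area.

Area = (6 * 18) / 2 = 108 / 2 = 54

54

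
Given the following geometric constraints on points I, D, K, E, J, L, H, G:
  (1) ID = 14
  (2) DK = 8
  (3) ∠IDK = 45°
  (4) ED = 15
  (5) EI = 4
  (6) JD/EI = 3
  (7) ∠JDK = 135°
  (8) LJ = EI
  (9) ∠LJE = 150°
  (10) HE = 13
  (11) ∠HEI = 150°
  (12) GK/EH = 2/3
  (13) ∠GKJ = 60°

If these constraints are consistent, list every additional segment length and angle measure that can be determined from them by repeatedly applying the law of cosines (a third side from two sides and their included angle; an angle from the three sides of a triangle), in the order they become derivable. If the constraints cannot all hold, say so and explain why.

The constraints are consistent. Derivable facts, in order:
After 1 step:
- IH ≈ 16.59
- IK ≈ 10.08
- KJ ≈ 18.54
- ∠DEI = 67.98°
- ∠DIE = 96.67°
- ∠EDI = 15.36°
After 2 steps:
- JG ≈ 16.07
- ∠DIK = 34.14°
- ∠DJK = 17.76°
- ∠DKI = 100.86°
- ∠DKJ = 27.24°
- ∠EHI = 6.93°
- ∠EIH = 23.07°
After 3 steps:
- ∠GJK = 27.85°
- ∠JGK = 92.15°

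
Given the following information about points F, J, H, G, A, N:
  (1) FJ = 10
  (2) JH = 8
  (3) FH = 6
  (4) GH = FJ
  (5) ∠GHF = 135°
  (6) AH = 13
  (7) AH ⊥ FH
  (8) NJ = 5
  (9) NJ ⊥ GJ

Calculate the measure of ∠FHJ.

Step 1: By the inverse law of cosines on triangle FHJ: cos(∠FHJ) = (6² + 8² − 10²) / (2·6·8) = 0/96 = 0, so ∠FHJ = 90°.

Therefore, the measure of angle ∠FHJ = 90°.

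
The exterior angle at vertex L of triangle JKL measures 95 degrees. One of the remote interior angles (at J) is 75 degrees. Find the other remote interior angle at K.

The exterior angle theorem states that an exterior angle equals the sum of the two non-adjacent interior angles.
So 95 = 75 + angle K, which gives angle K = 95 - 75 = 20 degrees.

20 degrees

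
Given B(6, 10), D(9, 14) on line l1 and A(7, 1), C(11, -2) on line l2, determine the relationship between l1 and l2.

Slope of line 1: m1 = (14 - 10)/(9 - 6) = 4/3 = 4/3
Slope of line 2: m2 = (-2 - 1)/(11 - 7) = -3/4 = -3/4
m1 * m2 = -1, so perpendicular.

Perpendicular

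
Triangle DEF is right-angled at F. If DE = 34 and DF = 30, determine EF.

By the Pythagorean theorem: EF^2 = DE^2 - DF^2
EF^2 = 34^2 - 30^2 = 1156 - 900 = 256
EF = sqrt(256) = 16

16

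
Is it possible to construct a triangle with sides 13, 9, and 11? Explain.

Yes.
The triangle inequality requires that the sum of any two sides exceeds the third.
Here 9 + 11 = 20 > 13, so the condition is met.

Yes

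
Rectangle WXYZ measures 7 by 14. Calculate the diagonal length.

A rectangle's diagonal splits it into two right triangles, with the diagonal as the hypotenuse.
By the Pythagorean theorem, d^2 = 7^2 + 14^2 = 245.
Therefore d = sqrt(245) = 7*sqrt(5).

7*sqrt(5)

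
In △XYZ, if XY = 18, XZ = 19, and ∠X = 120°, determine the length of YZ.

Law of cosines: YZ^2 = 18^2 + 19^2 - 2(18)(19)cos(120°) = 1027, so YZ = sqrt(1027).

sqrt(1027)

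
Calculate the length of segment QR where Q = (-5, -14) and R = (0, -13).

d = sqrt((5)^2 + (1)^2) = sqrt(26)

sqrt(26)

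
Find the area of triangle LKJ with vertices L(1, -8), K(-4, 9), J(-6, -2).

Using the Shoelace formula for a triangle:
Area = (1/2)|x0(y1 - y2) + x1(y2 - y0) + x2(y0 - y1)|
Area = (1/2)|1(9 - -2) + -4(-2 - -8) + -6(-8 - 9)|
Area = (1/2)|11 + -24 + 102|
Area = (1/2)|89|
Area = (1/2)(89)
Area = 89/2

89/2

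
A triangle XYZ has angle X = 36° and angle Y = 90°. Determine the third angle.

By the triangle angle sum property, the three interior angles of any triangle add up to 180°.
We know angle X = 36° and angle Y = 90°, so their sum is 126°.
Therefore angle Z = 180° - 126° = 54°.

54 degrees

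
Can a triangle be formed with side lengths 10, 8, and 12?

Check all three triangle inequalities:
10 + 8 = 18 > 12 ✓
10 + 12 = 22 > 8 ✓
8 + 12 = 20 > 10 ✓
All conditions hold, so these sides form a valid triangle.

Yes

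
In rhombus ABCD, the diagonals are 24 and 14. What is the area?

The diagonals of a rhombus divide it into four right triangles.
Each triangle has legs 24/ 2 = 12 and 14/2 = 7, so each has area (1/2)*12*7 = 42.
Four such triangles give total area = (d1 * d2) / 2 = 168.

168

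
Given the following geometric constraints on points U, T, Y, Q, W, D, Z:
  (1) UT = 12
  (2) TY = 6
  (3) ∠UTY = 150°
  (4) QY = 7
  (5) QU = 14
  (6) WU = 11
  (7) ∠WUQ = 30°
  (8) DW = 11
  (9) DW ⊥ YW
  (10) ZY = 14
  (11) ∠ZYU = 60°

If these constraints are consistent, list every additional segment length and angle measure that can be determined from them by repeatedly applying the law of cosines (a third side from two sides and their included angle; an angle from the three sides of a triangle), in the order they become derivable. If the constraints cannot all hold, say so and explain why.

The constraints are consistent. Derivable facts, in order:
After 1 step:
- QW ≈ 7.09
- UY ≈ 17.46
After 2 steps:
- UZ ≈ 16.01
- ∠QUY = 22.45°
- ∠QWU = 99.13°
- ∠QYU = 49.81°
- ∠TUY = 9.9°
- ∠TYU = 20.1°
- ∠UQW = 50.87°
- ∠UQY = 107.74°
After 3 steps:
- ∠UZY = 70.77°
- ∠YUZ = 49.23°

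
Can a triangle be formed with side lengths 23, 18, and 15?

Sort the sides: 15, 18, 23.
It suffices to check that the sum of the two smallest exceeds the largest:
15 + 18 = 33 > 23. ✓
Yes, a valid triangle can be formed.

Yes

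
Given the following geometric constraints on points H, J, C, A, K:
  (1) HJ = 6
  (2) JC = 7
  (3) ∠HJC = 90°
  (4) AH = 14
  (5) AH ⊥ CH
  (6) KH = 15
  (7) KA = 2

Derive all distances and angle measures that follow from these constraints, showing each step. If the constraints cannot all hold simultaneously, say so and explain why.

The constraints are consistent.

Step 1: From HJ = 6, JC = 7, and ∠HJC = 90°, by the law of cosines:
  HC² = HJ² + JC² - 2·HJ·JC·cos(90°) = 36 + 49 - 0 = 85
  HC = √85

Step 2: From HA = 14, HK = 15, AK = 2, by the inverse law of cosines:
  cos(∠AHK) = (HA² + HK² - AK²) / (2·HA·HK)
  ∠AHK = 6.85°

Step 3: From AH = 14, AK = 2, HK = 15, by the inverse law of cosines:
  cos(∠HAK) = (AH² + AK² - HK²) / (2·AH·AK)
  ∠HAK = 116.51°

Step 4: From KA = 2, KH = 15, AH = 14, by the inverse law of cosines:
  cos(∠AKH) = (KA² + KH² - AH²) / (2·KA·KH)
  ∠AKH = 56.63°

Step 5: From CH = √85, HA = 14, and ∠CHA = 90°, by the law of cosines:
  CA² = CH² + HA² - 2·CH·HA·cos(90°) = 85 + 196 - 0 = 281
  CA ≈ 16.76

Step 6: From HC = √85, HJ = 6, CJ = 7, by the inverse law of cosines:
  cos(∠CHJ) = (HC² + HJ² - CJ²) / (2·HC·HJ)
  ∠CHJ = 49.4°

Step 7: From CH = √85, CJ = 7, HJ = 6, by the inverse law of cosines:
  cos(∠HCJ) = (CH² + CJ² - HJ²) / (2·CH·CJ)
  ∠HCJ = 40.6°

Step 8: From CA = 16.76, CH = √85, AH = 14, by the inverse law of cosines:
  cos(∠ACH) = (CA² + CH² - AH²) / (2·CA·CH)
  ∠ACH = 56.63°

Step 9: From AC = 16.76, AH = 14, CH = √85, by the inverse law of cosines:
  cos(∠CAH) = (AC² + AH² - CH²) / (2·AC·AH)
  ∠CAH = 33.37°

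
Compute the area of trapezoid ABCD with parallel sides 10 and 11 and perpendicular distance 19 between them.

Area of a trapezoid = (base1 + base2) * height / 2
Area = (10 + 11) * 19 / 2
Area = 21 * 19 / 2
Area = 399 / 2
Area = 399/2

399/2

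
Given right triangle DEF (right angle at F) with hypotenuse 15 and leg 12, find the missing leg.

EF = sqrt(15^2 - 12^2) = sqrt(81) = 9

9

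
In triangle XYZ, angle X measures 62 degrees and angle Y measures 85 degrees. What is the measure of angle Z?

Let angle Z = x. Then 62 + 85 + x = 180.
x = 180 - 147 = 33 degrees.

33 degrees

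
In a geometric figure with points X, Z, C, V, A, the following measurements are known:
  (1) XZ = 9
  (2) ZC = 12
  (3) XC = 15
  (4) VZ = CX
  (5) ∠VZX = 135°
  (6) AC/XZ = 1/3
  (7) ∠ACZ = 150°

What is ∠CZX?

Step 1: By the inverse law of cosines on triangle CZX: cos(∠CZX) = (12² + 9² − 15²) / (2·12·9) = 0/216 = 0, so ∠CZX = 90°.

Therefore, the measure of angle ∠CZX = 90°.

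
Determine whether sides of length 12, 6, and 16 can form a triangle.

Yes.
The triangle inequality requires that the sum of any two sides exceeds the third.
Here 6 + 12 = 18 > 16, so the condition is met.

Yes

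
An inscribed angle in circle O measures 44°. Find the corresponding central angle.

The inscribed angle theorem states that a central angle is always twice any inscribed angle that subtends the same arc.
Since the inscribed angle is 44°, the central angle = 2 × 44° = 88°.

88°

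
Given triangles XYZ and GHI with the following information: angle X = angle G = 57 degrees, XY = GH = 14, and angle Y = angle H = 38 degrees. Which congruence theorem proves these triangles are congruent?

The given information matches ASA: Two pairs of corresponding angles and the included side are equal (Angle-Side-Angle).

ASA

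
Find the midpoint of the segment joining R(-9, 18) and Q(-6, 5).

The midpoint is the point halfway along the segment.
Move half the horizontal distance: -9 + (-6 - -9)/2 = -9 + 3/2 = -15/2
Move half the vertical distance: 18 + (5 - 18)/2 = 18 + -13/2 = 23/2
Midpoint = (-15/2, 23/2)

(-15/2, 23/2)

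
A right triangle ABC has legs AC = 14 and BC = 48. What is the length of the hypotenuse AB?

AB = sqrt(14^2 + 48^2) = sqrt(2500) = 50

50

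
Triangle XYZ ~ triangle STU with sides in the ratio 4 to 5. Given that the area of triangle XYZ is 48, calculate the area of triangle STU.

Area ratio = (4/5)^2 = 16/25. Area of STU = 48 * 25/16 = 75.

75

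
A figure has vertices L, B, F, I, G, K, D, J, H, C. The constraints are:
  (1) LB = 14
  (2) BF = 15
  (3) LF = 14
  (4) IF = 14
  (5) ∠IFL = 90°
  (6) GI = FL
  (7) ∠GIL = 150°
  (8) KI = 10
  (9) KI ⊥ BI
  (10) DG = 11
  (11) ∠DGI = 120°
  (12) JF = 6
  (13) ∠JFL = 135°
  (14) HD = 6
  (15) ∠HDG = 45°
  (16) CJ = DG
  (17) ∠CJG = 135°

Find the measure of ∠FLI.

Step 1: By the law of cosines on triangle LFI: LI² = 14² + 14² − 2·14·14·cos(90°) = 392, so LI = 14·√2.
Step 2: By the inverse law of cosines on triangle FLI: cos(∠FLI) = (14² + (14·√2)² − 14²) / (2·14·14·√2) = 392/554.37 = 0.7071, so ∠FLI = 45°.

Therefore, the measure of angle ∠FLI = 45°.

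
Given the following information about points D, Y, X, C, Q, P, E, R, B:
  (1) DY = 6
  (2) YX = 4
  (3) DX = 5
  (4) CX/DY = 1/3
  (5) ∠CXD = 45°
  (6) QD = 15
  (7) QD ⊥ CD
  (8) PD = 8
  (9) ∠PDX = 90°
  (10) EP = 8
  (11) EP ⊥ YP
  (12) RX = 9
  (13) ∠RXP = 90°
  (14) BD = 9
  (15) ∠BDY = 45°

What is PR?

Step 1: By the law of cosines on triangle XDP: XP² = 5² + 8² − 2·5·8·cos(90°) = 89, so XP = √89.
Step 2: By the law of cosines on triangle PXR: PR² = √89² + 9² − 2·√89·9·cos(90°) = 170, so PR = √170.

Therefore, the length of PR = √170.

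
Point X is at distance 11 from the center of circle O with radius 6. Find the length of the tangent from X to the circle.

The tangent, radius, and line from the external point to the center form a right triangle.
The right angle is where the tangent meets the radius.
By the Pythagorean theorem: tangent² + 6² = 11²
tangent² = 121 - 36 = 85
tangent = sqrt(85)

sqrt(85)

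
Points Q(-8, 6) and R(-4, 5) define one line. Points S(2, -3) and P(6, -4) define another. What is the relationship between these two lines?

Slope of line 1: m1 = (5 - 6)/(-4 - -8) = -1/4 = -1/4
Slope of line 2: m2 = (-4 - -3)/(6 - 2) = -1/4 = -1/4
Since m1 = m2 = -1/4, the lines are parallel.

Parallel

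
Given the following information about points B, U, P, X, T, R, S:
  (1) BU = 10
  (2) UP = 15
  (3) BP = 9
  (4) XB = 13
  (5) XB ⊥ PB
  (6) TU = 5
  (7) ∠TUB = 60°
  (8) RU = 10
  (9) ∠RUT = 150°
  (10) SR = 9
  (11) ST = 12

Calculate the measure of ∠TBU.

Step 1: By the law of cosines on triangle BUT: BT² = 10² + 5² − 2·10·5·cos(60°) = 75, so BT = 5·√3.
Step 2: By the inverse law of cosines on triangle TBU: cos(∠TBU) = ((5·√3)² + 10² − 5²) / (2·5·√3·10) = 150/173.21 = 0.866, so ∠TBU = 30°.

Therefore, the measure of angle ∠TBU = 30°.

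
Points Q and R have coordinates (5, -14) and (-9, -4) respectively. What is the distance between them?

d = sqrt((-9 - 5)^2 + (-4 - -14)^2)
d = sqrt(-14^2 + 10^2)
d = sqrt(196 + 100)
d = sqrt(296) = 2*sqrt(74)

2*sqrt(74)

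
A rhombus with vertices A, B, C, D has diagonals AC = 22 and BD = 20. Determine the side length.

Half-diagonals are 11 and 10. side = sqrt(11^2 + 10^2) = sqrt(221)

sqrt(221)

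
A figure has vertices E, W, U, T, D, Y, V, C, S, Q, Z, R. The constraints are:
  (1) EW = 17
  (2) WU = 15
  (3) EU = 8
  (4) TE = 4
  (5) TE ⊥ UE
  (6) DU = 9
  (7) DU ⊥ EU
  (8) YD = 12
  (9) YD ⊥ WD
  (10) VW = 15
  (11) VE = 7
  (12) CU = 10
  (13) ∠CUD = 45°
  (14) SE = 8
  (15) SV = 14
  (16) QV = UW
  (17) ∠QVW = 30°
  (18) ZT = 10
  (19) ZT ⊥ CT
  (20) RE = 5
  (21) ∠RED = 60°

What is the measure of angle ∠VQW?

From the given relations: QV = UW = 15.
Step 1: By the law of cosines on triangle QVW: QW² = 15² + 15² − 2·15·15·cos(30°) = 60.29, so QW ≈ 7.76.
Step 2: By the inverse law of cosines on triangle VQW: cos(∠VQW) = (15² + 7.76² − 15²) / (2·15·7.76) = 60.29/232.94 = 0.2588, so ∠VQW = 75°.

Therefore, the measure of angle ∠VQW = 75°.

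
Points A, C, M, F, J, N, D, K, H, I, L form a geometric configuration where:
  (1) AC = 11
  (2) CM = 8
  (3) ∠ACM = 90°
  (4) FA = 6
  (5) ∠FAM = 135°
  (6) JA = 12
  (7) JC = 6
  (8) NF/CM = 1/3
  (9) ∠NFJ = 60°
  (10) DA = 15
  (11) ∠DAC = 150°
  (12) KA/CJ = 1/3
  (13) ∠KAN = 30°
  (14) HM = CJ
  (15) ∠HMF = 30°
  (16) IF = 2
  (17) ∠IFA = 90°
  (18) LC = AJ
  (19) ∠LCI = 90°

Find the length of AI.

Step 1: By the law of cosines on triangle AFI: AI² = 6² + 2² − 2·6·2·cos(90°) = 40, so AI = 2·√10.

Therefore, the length of AI = 2·√10.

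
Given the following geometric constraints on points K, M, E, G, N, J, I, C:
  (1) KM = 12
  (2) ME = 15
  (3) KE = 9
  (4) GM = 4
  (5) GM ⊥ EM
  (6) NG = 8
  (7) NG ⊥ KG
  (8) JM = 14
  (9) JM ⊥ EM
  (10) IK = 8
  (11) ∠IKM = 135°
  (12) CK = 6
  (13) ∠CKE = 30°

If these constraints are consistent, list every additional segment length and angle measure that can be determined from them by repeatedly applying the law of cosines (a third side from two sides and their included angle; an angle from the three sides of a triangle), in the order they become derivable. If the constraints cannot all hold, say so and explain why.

The constraints are consistent. Derivable facts, in order:
After 1 step:
- EC ≈ 4.84
- EG ≈ 15.52
- EJ ≈ 20.52
- MI ≈ 18.54
- ∠EKM = 90°
- ∠EMK = 36.87°
- ∠KEM = 53.13°
After 2 steps:
- ∠CEK = 38.26°
- ∠ECK = 111.74°
- ∠EGM = 75.07°
- ∠EJM = 46.97°
- ∠GEM = 14.93°
- ∠IMK = 17.76°
- ∠JEM = 43.03°
- ∠KIM = 27.24°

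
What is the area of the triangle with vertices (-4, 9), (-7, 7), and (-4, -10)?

Shoelace: Area = (1/2)|-4(7--10) + -7(-10-9) + -4(9-7)| = (1/2)(57) = 57/2

57/2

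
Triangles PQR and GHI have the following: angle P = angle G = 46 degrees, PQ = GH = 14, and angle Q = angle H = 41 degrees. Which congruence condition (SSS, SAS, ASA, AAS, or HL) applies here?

The given information provides:
angle P = angle G = 46 degrees, PQ = GH = 14, and angle Q = angle H = 41 degrees
This matches the ASA congruence theorem.
Two pairs of corresponding angles and the included side are equal (Angle-Side-Angle).

ASA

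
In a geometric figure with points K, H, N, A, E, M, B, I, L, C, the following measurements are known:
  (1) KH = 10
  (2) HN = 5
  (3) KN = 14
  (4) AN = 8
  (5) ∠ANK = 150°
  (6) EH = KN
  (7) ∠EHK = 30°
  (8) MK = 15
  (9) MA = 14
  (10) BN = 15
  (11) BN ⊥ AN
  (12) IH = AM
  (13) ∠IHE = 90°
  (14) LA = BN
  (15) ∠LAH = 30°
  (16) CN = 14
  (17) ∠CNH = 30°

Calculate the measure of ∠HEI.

From the given relations: EH = KN = 14; IH = AM = 14.
Step 1: By the law of cosines on triangle EHI: EI² = 14² + 14² − 2·14·14·cos(90°) = 392, so EI = 14·√2.
Step 2: By the inverse law of cosines on triangle HEI: cos(∠HEI) = (14² + (14·√2)² − 14²) / (2·14·14·√2) = 392/554.37 = 0.7071, so ∠HEI = 45°.

Therefore, the measure of angle ∠HEI = 45°.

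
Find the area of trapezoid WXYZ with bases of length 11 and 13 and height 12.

Area of a trapezoid = (base1 + base2) * height / 2
Area = (11 + 13) * 12 / 2
Area = 24 * 12 / 2
Area = 288 / 2
Area = 144

144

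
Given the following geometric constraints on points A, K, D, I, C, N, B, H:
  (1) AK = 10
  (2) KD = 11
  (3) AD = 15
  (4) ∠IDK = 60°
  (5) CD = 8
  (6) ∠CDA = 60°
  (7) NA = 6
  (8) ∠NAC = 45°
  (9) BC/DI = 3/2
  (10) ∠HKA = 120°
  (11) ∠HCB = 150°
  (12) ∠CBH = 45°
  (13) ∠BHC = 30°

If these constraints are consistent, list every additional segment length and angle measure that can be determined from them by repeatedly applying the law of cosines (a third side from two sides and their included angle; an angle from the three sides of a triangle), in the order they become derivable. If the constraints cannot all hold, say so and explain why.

These constraints are not satisfiable: (11), (12) and (13) are the three interior angles of triangle HCB, which must sum to 180°, but 150° + 45° + 30° = 225°. No planar figure meets all of them, so nothing further can be derived.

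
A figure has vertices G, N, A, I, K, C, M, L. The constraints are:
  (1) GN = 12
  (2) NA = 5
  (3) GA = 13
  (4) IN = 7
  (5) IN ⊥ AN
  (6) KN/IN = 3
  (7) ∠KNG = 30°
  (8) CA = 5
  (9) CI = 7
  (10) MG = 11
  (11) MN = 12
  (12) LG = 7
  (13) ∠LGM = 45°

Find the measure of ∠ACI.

Step 1: By the law of cosines on triangle ANI: AI² = 5² + 7² − 2·5·7·cos(90°) = 74, so AI = √74.
Step 2: By the inverse law of cosines on triangle ACI: cos(∠ACI) = (5² + 7² − √74²) / (2·5·7) = 0/70 = 0, so ∠ACI = 90°.

Therefore, the measure of angle ∠ACI = 90°.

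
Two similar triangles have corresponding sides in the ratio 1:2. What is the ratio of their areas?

Area scales with the square of linear dimensions. If every length is multiplied by 1/2, then the area is multiplied by (1/2)^2 = 1/4.
The area ratio is 1:4.

1:4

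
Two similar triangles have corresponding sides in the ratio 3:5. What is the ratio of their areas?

Area ratio = (side ratio)^2 = (3/5)^2 = 9:25.

9:25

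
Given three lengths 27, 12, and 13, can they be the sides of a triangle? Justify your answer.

No.
The triangle inequality is violated: 12 + 13 = 25 ≤ 27.
These lengths cannot form a triangle.

No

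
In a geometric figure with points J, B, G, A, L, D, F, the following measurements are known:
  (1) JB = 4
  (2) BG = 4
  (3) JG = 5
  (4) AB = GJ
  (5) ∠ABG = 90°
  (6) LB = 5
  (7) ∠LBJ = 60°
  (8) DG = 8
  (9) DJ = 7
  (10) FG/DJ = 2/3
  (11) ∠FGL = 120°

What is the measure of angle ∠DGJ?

Step 1: By the inverse law of cosines on triangle DGJ: cos(∠DGJ) = (8² + 5² − 7²) / (2·8·5) = 40/80 = 0.5, so ∠DGJ = 60°.

Therefore, the measure of angle ∠DGJ = 60°.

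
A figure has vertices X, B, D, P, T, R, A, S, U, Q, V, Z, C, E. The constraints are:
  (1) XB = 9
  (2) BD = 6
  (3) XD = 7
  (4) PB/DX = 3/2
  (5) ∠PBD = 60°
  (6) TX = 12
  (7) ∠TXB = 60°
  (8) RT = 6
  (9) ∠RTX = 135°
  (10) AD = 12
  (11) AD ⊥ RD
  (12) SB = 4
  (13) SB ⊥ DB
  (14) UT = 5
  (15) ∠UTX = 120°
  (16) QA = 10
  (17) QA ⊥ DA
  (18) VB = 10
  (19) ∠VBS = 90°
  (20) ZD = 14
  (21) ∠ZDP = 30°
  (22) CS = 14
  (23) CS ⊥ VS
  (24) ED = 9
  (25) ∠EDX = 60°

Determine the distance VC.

Step 1: By the law of cosines on triangle SBV: SV² = 4² + 10² − 2·4·10·cos(90°) = 116, so SV = 2·√29.
Step 2: By the law of cosines on triangle VSC: VC² = (2·√29)² + 14² − 2·2·√29·14·cos(90°) = 312, so VC = 2·√78.

Therefore, the length of VC = 2·√78.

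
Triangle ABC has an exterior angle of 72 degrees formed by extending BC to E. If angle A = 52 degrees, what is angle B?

By the exterior angle theorem: exterior angle = sum of remote interior angles.
72 = 52 + angle B
angle B = 72 - 52 = 20 degrees

20 degrees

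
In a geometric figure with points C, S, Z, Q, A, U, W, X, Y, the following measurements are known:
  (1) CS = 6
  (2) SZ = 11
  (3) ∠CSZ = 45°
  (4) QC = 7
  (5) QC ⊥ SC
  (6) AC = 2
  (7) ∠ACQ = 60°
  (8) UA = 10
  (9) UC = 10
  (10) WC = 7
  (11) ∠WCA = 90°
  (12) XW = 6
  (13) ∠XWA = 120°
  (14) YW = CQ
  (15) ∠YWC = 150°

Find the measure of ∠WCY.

From the given relations: YW = CQ = 7.
Step 1: By the law of cosines on triangle CWY: CY² = 7² + 7² − 2·7·7·cos(150°) = 182.87, so CY ≈ 13.52.
Step 2: By the inverse law of cosines on triangle WCY: cos(∠WCY) = (7² + 13.52² − 7²) / (2·7·13.52) = 182.87/189.32 = 0.9659, so ∠WCY = 15°.

Therefore, the measure of angle ∠WCY = 15°.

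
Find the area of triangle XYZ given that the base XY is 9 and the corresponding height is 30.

A triangle's area is half the area of a rectangle with the same base and height.
Area = (1/2) * 9 * 30 = 135.

135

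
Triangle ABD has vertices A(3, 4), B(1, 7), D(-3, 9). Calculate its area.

Using the Shoelace formula for a triangle:
Area = (1/2)|x0(y1 - y2) + x1(y2 - y0) + x2(y0 - y1)|
Area = (1/2)|3(7 - 9) + 1(9 - 4) + -3(4 - 7)|
Area = (1/2)|-6 + 5 + 9|
Area = (1/2)|8|
Area = (1/2)(8)
Area = 4

4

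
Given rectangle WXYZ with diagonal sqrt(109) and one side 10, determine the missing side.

b = sqrt(d^2 - a^2) = sqrt(109 - 100) = sqrt(9) = 3

3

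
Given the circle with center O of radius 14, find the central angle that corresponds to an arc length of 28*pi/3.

θ = 360 × 28*pi/3 / (2π × 14) = 120° (rearranging arc length formula).

120°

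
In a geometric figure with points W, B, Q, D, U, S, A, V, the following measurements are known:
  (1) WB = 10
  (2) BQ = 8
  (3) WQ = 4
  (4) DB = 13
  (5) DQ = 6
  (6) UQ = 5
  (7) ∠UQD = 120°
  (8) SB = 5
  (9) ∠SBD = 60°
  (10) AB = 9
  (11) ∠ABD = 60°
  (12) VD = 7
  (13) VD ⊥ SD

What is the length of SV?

Step 1: By the law of cosines on triangle SBD: SD² = 5² + 13² − 2·5·13·cos(60°) = 129, so SD = √129.
Step 2: By the law of cosines on triangle SDV: SV² = √129² + 7² − 2·√129·7·cos(90°) = 178, so SV = √178.

Therefore, the length of SV = √178.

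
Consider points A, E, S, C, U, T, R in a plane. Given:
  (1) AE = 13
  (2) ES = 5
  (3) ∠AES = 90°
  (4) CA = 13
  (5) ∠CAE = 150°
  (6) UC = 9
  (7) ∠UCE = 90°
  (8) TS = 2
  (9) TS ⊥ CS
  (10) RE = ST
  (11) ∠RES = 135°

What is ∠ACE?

Step 1: By the law of cosines on triangle CAE: CE² = 13² + 13² − 2·13·13·cos(150°) = 630.72, so CE ≈ 25.11.
Step 2: By the inverse law of cosines on triangle ACE: cos(∠ACE) = (13² + 25.11² − 13²) / (2·13·25.11) = 630.72/652.97 = 0.9659, so ∠ACE = 15°.

Therefore, the measure of angle ∠ACE = 15°.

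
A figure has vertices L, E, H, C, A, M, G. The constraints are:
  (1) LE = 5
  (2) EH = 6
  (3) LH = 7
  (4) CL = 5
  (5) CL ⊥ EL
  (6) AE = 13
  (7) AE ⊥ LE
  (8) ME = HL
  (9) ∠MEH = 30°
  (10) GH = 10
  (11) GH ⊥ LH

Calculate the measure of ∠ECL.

Step 1: By the law of cosines on triangle CLE: CE² = 5² + 5² − 2·5·5·cos(90°) = 50, so CE = 5·√2.
Step 2: By the inverse law of cosines on triangle ECL: cos(∠ECL) = ((5·√2)² + 5² − 5²) / (2·5·√2·5) = 50/70.71 = 0.7071, so ∠ECL = 45°.

Therefore, the measure of angle ∠ECL = 45°.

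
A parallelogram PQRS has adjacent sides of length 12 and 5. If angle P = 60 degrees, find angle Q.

In a parallelogram, consecutive angles are supplementary (sum to 180°).
angle Q = 180 - angle P
angle Q = 180 - 60
angle Q = 120 degrees

120 degrees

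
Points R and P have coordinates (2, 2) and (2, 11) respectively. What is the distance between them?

d = sqrt((0)^2 + (9)^2) = sqrt(81) = 9

9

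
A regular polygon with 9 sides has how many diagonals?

Each of the 9 vertices connects to 6 non-adjacent vertices via diagonals.
Total connections = 9 × 6 = 54, but each diagonal is counted twice.
Number of diagonals = 54 / 2 = 27.

27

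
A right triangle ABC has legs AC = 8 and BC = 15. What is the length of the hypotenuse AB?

AB = sqrt(8^2 + 15^2) = sqrt(289) = 17

17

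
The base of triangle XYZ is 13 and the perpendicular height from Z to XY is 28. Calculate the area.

A triangle's area is half the area of a rectangle with the same base and height.
Area = (1/2) * 13 * 28 = 182.

182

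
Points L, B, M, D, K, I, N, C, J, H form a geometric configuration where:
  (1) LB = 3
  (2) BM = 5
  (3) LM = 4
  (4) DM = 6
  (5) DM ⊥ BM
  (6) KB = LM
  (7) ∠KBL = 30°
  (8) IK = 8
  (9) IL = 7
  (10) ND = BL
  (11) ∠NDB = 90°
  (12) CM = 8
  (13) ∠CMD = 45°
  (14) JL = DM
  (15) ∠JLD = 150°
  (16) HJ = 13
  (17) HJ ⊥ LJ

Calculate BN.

From the given relations: ND = BL = 3.
Step 1: By the law of cosines on triangle BMD: BD² = 5² + 6² − 2·5·6·cos(90°) = 61, so BD = √61.
Step 2: By the law of cosines on triangle BDN: BN² = √61² + 3² − 2·√61·3·cos(90°) = 70, so BN = √70.

Therefore, the length of BN = √70.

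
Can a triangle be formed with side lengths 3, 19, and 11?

No.
The triangle inequality is violated: 3 + 11 = 14 ≤ 19.
These lengths cannot form a triangle.

No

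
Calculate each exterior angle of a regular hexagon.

Each exterior angle of a regular n-gon is 360 / n.
For n = 6: 360 / 6 = 60 degrees.

60 degrees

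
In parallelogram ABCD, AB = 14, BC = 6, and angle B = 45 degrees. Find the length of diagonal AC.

The diagonal of a parallelogram can be found by treating two adjacent sides and the diagonal as a triangle.
Applying the law of cosines with sides 14, 6 and included angle 45°:
d^2 = 196 + 36 - 168*cos(45°) = 232 - 84*sqrt(2)
d = 2*sqrt(58 - 21*sqrt(2))

2*sqrt(58 - 21*sqrt(2))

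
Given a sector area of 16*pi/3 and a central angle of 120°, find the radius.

Sector area A = πr² × θ/360, so r² = 360A / (πθ).
r² = 360 × 16*pi/3 / (π × 120)
r² = 16
r = 4

4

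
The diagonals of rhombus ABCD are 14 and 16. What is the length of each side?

Half-diagonals are 7 and 8. side = sqrt(7^2 + 8^2) = sqrt(113)

sqrt(113)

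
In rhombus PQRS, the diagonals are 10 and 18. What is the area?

Area = (10 * 18) / 2 = 180 / 2 = 90

90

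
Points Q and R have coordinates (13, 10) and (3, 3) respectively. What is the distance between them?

d = sqrt((3 - 13)^2 + (3 - 10)^2)
d = sqrt(-10^2 + -7^2)
d = sqrt(100 + 49)
d = sqrt(149)

sqrt(149)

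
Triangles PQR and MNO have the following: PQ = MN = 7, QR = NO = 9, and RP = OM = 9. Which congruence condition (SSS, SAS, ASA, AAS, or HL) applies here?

The given information matches SSS: All three pairs of corresponding sides are equal (Side-Side-Side).

SSS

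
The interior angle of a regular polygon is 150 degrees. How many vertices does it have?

The exterior angle is the supplement of the interior angle: 180 - 150 = 30 degrees.
Since the exterior angles of any convex polygon sum to 360 degrees, the number of sides is 360 / 30 = 12.

12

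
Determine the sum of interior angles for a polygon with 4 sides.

The sum of interior angles of an n-sided polygon is (n - 2) * 180.
For n = 4: (4 - 2) * 180 = 2 * 180 = 360 degrees.

360 degrees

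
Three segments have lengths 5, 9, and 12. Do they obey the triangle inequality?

Check all three triangle inequalities:
5 + 9 = 14 > 12 ✓
5 + 12 = 17 > 9 ✓
9 + 12 = 21 > 5 ✓
All conditions hold, so these sides form a valid triangle.

Yes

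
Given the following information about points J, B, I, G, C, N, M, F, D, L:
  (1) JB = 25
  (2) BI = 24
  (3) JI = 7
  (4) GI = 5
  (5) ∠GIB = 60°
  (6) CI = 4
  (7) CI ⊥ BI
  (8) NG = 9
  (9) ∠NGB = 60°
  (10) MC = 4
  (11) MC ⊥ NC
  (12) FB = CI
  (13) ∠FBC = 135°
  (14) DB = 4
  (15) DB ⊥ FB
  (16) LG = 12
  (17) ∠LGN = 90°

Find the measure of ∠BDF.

From the given relations: FB = CI = 4.
Step 1: By the law of cosines on triangle DBF: DF² = 4² + 4² − 2·4·4·cos(90°) = 32, so DF = 4·√2.
Step 2: By the inverse law of cosines on triangle BDF: cos(∠BDF) = (4² + (4·√2)² − 4²) / (2·4·4·√2) = 32/45.25 = 0.7071, so ∠BDF = 45°.

Therefore, the measure of angle ∠BDF = 45°.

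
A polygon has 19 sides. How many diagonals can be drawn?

Each of the 19 vertices connects to 16 non-adjacent vertices via diagonals.
Total connections = 19 × 16 = 304, but each diagonal is counted twice.
Number of diagonals = 304 / 2 = 152.

152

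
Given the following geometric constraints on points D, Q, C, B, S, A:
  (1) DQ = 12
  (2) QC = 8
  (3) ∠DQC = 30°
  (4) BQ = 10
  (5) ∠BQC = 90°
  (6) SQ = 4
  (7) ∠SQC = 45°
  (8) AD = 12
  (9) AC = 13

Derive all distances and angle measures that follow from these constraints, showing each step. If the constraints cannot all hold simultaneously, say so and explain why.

The constraints are consistent.

Step 1: From DQ = 12, QC = 8, and ∠DQC = 30°, by the law of cosines:
  DC² = DQ² + QC² - 2·DQ·QC·cos(30°) = 144 + 64 - 166.3 = 41.72
  DC ≈ 6.46

Step 2: From CQ = 8, QB = 10, and ∠CQB = 90°, by the law of cosines:
  CB² = CQ² + QB² - 2·CQ·QB·cos(90°) = 64 + 100 - 0 = 164
  CB = 2·√41

Step 3: From CQ = 8, QS = 4, and ∠CQS = 45°, by the law of cosines:
  CS² = CQ² + QS² - 2·CQ·QS·cos(45°) = 64 + 16 - 45.25 = 34.75
  CS ≈ 5.89

Step 4: From DA = 12, DC = 6.46, AC = 13, by the inverse law of cosines:
  cos(∠ADC) = (DA² + DC² - AC²) / (2·DA·DC)
  ∠ADC = 83.81°

Step 5: From DC = 6.46, DQ = 12, CQ = 8, by the inverse law of cosines:
  cos(∠CDQ) = (DC² + DQ² - CQ²) / (2·DC·DQ)
  ∠CDQ = 38.26°

Step 6: From CA = 13, CD = 6.46, AD = 12, by the inverse law of cosines:
  cos(∠ACD) = (CA² + CD² - AD²) / (2·CA·CD)
  ∠ACD = 66.59°

Step 7: From CB = 2·√41, CQ = 8, BQ = 10, by the inverse law of cosines:
  cos(∠BCQ) = (CB² + CQ² - BQ²) / (2·CB·CQ)
  ∠BCQ = 51.34°

Step 8: From CD = 6.46, CQ = 8, DQ = 12, by the inverse law of cosines:
  cos(∠DCQ) = (CD² + CQ² - DQ²) / (2·CD·CQ)
  ∠DCQ = 111.74°

Step 9: From CQ = 8, CS = 5.89, QS = 4, by the inverse law of cosines:
  cos(∠QCS) = (CQ² + CS² - QS²) / (2·CQ·CS)
  ∠QCS = 28.68°

Step 10: From BC = 2·√41, BQ = 10, CQ = 8, by the inverse law of cosines:
  cos(∠CBQ) = (BC² + BQ² - CQ²) / (2·BC·BQ)
  ∠CBQ = 38.66°

Step 11: From SC = 5.89, SQ = 4, CQ = 8, by the inverse law of cosines:
  cos(∠CSQ) = (SC² + SQ² - CQ²) / (2·SC·SQ)
  ∠CSQ = 106.32°

Step 12: From AC = 13, AD = 12, CD = 6.46, by the inverse law of cosines:
  cos(∠CAD) = (AC² + AD² - CD²) / (2·AC·AD)
  ∠CAD = 29.6°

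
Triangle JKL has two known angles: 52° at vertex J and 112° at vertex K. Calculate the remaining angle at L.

The interior angles sum to 180°: angle L = 180 - 52 - 112 = 16°.
The triangle is obtuse (angles 52°, 112°, 16°).

16 degrees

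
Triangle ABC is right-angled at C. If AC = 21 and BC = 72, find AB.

By the Pythagorean theorem: AB^2 = AC^2 + BC^2
AB^2 = 21^2 + 72^2 = 441 + 5184 = 5625
AB = sqrt(5625) = 75

75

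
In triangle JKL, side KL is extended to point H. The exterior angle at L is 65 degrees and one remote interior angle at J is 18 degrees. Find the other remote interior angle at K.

angle K = 65 - 18 = 47 degrees (exterior angle theorem).

47 degrees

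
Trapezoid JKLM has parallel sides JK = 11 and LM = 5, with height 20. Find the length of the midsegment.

midsegment = (11 + 5) / 2 = 16 / 2 = 8

8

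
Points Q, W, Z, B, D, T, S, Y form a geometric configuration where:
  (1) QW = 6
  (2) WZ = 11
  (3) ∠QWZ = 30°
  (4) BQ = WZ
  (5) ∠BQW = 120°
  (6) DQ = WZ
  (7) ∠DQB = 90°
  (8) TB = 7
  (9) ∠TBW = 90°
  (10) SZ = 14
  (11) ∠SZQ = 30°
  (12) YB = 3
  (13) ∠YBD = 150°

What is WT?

From the given relations: BQ = WZ = 11.
Step 1: By the law of cosines on triangle BQW: BW² = 11² + 6² − 2·11·6·cos(120°) = 223, so BW ≈ 14.93.
Step 2: By the law of cosines on triangle WBT: WT² = 14.93² + 7² − 2·14.93·7·cos(90°) = 272, so WT = 4·√17.

Therefore, the length of WT = 4·√17.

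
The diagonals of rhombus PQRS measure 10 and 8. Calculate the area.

Area of a rhombus = (d1 * d2) / 2
Area = (10 * 8) / 2
Area = 80 / 2
Area = 40

40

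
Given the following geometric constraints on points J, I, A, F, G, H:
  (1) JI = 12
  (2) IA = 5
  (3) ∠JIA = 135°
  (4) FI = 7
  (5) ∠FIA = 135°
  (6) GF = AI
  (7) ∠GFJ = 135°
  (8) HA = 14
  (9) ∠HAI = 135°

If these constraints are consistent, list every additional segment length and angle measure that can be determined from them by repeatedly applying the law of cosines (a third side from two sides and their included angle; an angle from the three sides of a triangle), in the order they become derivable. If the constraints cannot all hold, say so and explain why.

The constraints are consistent. Derivable facts, in order:
After 1 step:
- AF ≈ 11.11
- IH ≈ 17.89
- JA ≈ 15.93
After 2 steps:
- ∠AFI = 18.55°
- ∠AHI = 11.4°
- ∠AIH = 33.6°
- ∠AJI = 12.82°
- ∠FAI = 26.45°
- ∠IAJ = 32.18°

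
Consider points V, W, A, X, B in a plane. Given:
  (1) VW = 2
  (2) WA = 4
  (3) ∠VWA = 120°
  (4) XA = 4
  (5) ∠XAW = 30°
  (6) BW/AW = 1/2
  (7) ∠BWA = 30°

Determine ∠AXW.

Step 1: By the law of cosines on triangle XAW: XW² = 4² + 4² − 2·4·4·cos(30°) = 4.29, so XW ≈ 2.07.
Step 2: By the inverse law of cosines on triangle AXW: cos(∠AXW) = (4² + 2.07² − 4²) / (2·4·2.07) = 4.29/16.56 = 0.2588, so ∠AXW = 75°.

Therefore, the measure of angle ∠AXW = 75°.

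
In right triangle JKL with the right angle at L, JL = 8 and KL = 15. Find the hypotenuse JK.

By the Pythagorean theorem: JK^2 = JL^2 + KL^2
JK^2 = 8^2 + 15^2 = 64 + 225 = 289
JK = sqrt(289) = 17

17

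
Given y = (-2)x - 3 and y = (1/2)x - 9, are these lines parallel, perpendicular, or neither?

Slope of line 1: m1 = -2
Slope of line 2: m2 = 1/2
m1 * m2 = -1, so perpendicular.

Perpendicular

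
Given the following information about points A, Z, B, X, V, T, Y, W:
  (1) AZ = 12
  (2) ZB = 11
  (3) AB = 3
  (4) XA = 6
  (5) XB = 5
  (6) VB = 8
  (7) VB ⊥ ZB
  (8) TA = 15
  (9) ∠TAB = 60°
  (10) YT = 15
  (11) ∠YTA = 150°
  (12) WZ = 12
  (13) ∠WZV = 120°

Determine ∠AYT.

Step 1: By the law of cosines on triangle YTA: YA² = 15² + 15² − 2·15·15·cos(150°) = 839.71, so YA ≈ 28.98.
Step 2: By the inverse law of cosines on triangle AYT: cos(∠AYT) = (28.98² + 15² − 15²) / (2·28.98·15) = 839.71/869.33 = 0.9659, so ∠AYT = 15°.

Therefore, the measure of angle ∠AYT = 15°.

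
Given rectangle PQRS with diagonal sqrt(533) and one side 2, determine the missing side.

The diagonal of a rectangle forms a right triangle with the two sides.
Rearranging the Pythagorean theorem: missing side = sqrt(d^2 - known^2).
= sqrt(533 - 4) = sqrt(529) = 23.

23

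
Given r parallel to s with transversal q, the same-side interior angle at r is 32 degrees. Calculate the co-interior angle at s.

Co-interior (same-side interior) angles are between the parallel lines on the same side of the transversal.
Unlike corresponding or alternate interior angles, they are supplementary rather than equal.
So the angle = 180 - 32 = 148 degrees.

148 degrees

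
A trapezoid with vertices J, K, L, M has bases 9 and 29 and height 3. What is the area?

Area of a trapezoid = (base1 + base2) * height / 2
Area = (9 + 29) * 3 / 2
Area = 38 * 3 / 2
Area = 114 / 2
Area = 57

57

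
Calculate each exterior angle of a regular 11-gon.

Each exterior angle of a regular n-gon is 360 / n.
For n = 11: 360 / 11 = 360/11 degrees.

360/11 degrees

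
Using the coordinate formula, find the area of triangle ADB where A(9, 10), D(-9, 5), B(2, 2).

The Shoelace formula computes the area from vertex coordinates by summing cross products.
For vertices (9,10), (-9,5), (2,2):
Signed sum = 9*5 - -9*10 + -9*2 - 2*5 + 2*10 - 9*2
= 135 + -28 + 2 = 109
Area = (1/2)|109| = 109/2.

109/2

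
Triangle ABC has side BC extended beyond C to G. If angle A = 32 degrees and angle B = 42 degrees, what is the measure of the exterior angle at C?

Exterior angle = 32 + 42 = 74 degrees (exterior angle theorem).

74 degrees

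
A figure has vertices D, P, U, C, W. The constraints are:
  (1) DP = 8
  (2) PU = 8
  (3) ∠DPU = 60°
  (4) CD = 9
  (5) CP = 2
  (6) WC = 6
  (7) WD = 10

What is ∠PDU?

Step 1: By the law of cosines on triangle DPU: DU² = 8² + 8² − 2·8·8·cos(60°) = 64, so DU = 8.
Step 2: By the inverse law of cosines on triangle PDU: cos(∠PDU) = (8² + 8² − 8²) / (2·8·8) = 64/128 = 0.5, so ∠PDU = 60°.

Therefore, the measure of angle ∠PDU = 60°.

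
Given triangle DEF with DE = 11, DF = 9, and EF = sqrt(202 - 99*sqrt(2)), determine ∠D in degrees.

cos(D) = (11² + 9² - (sqrt(202 - 99*sqrt(2)))²) / (2 × 11 × 9) = sqrt(2)/2, so D = arccos(sqrt(2)/2) = 45°.

45°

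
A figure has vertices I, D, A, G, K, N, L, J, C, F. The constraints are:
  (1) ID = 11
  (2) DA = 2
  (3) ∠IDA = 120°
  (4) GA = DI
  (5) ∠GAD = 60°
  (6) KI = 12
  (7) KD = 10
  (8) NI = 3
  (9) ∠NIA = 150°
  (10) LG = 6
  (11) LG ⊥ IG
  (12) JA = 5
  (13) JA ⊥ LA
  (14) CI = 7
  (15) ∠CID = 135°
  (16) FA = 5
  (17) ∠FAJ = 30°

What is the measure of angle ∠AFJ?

Step 1: By the law of cosines on triangle FAJ: FJ² = 5² + 5² − 2·5·5·cos(30°) = 6.7, so FJ ≈ 2.59.
Step 2: By the inverse law of cosines on triangle AFJ: cos(∠AFJ) = (5² + 2.59² − 5²) / (2·5·2.59) = 6.7/25.88 = 0.2588, so ∠AFJ = 75°.

Therefore, the measure of angle ∠AFJ = 75°.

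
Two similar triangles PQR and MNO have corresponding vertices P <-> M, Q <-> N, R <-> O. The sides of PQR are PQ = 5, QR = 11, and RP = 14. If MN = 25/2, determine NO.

Since the triangles are similar, the ratio of corresponding sides is constant.
Scale factor k = MN / PQ = 25/2 / 5 = 5/2
NO = k * QR = 5/2 * 11 = 55/2

55/2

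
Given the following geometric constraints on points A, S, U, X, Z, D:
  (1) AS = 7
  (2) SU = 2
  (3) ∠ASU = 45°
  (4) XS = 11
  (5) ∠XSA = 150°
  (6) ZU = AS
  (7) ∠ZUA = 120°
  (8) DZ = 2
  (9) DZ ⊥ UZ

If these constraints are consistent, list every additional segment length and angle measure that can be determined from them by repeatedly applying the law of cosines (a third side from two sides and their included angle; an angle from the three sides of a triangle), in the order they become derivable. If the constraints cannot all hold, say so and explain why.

The constraints are consistent. Derivable facts, in order:
After 1 step:
- AU ≈ 5.76
- AX ≈ 17.42
- UD = √53
After 2 steps:
- AZ ≈ 11.07
- ∠AUS = 120.79°
- ∠AXS = 11.59°
- ∠DUZ = 15.95°
- ∠SAU = 14.21°
- ∠SAX = 18.41°
- ∠UDZ = 74.05°
After 3 steps:
- ∠AZU = 26.79°
- ∠UAZ = 33.21°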